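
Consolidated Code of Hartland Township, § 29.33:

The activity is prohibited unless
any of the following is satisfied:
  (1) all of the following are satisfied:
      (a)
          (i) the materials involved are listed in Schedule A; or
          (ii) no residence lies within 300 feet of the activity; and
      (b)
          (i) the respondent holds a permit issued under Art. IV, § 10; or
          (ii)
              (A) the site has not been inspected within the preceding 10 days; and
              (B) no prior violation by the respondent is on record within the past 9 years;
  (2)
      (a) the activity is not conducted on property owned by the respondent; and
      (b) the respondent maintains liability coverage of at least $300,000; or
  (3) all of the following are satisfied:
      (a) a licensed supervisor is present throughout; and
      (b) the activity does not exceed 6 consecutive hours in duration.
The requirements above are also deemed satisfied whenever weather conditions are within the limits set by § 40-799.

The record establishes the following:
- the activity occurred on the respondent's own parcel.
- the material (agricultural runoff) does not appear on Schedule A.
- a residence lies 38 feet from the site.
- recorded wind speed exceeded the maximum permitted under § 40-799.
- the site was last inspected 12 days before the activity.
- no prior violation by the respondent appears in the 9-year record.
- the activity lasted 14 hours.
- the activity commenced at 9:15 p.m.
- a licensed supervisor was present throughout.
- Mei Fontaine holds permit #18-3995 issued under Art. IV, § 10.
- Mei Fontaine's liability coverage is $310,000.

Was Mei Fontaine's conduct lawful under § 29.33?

(i) Schedule A material — not satisfied.
(ii) no residence in 300 ft — not met.
(a): F OR F → false.
(i) holds permit — met.
(A) not (site inspected) — satisfied.
(B) no prior violation — met.
(ii) = T AND T = true.
(b): T OR T → true.
So (1) is not satisfied (F AND T).
(a) not (own property) — not satisfied.
(b) coverage ≥ $300,000 — met.
So (2) is not satisfied (F AND T).
(a) supervisor present — satisfied.
(b) ≤ 6 hrs duration — fails.
(3): T AND F → false.
Overall = F OR F OR F = false.
Exception (weather ok) — not satisfied.
Result: main false OR exception false → false.

No — unlawful.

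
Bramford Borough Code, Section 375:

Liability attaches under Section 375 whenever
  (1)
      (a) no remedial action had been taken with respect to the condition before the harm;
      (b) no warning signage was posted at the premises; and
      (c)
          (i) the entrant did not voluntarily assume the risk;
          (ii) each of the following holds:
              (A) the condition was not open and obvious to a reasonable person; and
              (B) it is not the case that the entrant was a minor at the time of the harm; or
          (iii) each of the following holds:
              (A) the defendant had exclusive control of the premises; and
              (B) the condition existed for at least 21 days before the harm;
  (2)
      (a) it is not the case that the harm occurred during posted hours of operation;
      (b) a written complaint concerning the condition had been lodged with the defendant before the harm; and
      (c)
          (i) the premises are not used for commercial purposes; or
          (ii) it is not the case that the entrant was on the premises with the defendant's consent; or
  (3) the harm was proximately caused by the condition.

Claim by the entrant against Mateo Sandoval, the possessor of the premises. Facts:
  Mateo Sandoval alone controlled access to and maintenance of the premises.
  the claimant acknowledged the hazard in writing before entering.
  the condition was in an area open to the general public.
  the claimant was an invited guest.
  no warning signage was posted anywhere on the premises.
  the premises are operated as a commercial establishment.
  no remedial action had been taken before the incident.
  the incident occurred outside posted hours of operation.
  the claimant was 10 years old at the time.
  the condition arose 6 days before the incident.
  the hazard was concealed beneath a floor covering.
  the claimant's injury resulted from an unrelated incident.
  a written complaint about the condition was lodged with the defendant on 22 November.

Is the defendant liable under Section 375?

No — not liable.

(a) no remedial action — met.
(b) no signage posted — met.
(i) no assumed risk — not satisfied.
(A) not open/obvious — holds.
(B) not (entrant a minor) — fails.
(ii) = T AND F = false.
(A) exclusive control — holds.
(B) condition ≥21 days old — fails.
(iii) = T AND F = false.
So (c) is not satisfied (F OR F OR F).
(1): T AND T AND F → false.
(a) not (during posted hours) — met.
(b) complaint lodged — satisfied.
(i) not (commercial use) — fails.
(ii) not (consent to enter) — not satisfied.
(c) = F OR F = false.
(2) = T AND T AND F = false.
(3) proximate cause — not satisfied.
Overall: F OR F OR F → false.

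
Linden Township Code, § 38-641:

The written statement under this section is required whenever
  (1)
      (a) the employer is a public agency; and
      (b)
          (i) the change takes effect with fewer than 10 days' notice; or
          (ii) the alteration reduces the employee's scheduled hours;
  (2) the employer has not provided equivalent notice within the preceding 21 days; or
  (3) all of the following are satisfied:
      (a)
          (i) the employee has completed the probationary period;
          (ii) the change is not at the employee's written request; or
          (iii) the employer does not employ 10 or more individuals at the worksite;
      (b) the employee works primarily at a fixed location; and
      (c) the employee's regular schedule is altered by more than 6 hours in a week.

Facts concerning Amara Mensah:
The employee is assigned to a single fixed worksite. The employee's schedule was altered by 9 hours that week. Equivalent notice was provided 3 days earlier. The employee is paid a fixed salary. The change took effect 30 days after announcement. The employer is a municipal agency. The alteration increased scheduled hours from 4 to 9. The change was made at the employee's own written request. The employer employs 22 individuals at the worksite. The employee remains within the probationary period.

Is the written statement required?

(a) public agency — holds.
(i) < 10 days' notice — fails.
(ii) hours reduced — not satisfied.
(b): F OR F → false.
(1): T AND F → false.
(2) no recent notice — not satisfied.
(i) past probation — fails.
(ii) not employee-requested — not satisfied.
(iii) not (≥ 10 at site) — not satisfied.
(a) = F OR F OR F = false.
(b) fixed location — satisfied.
(c) schedule shift > 6h — satisfied.
So (3) is not satisfied (F AND T AND T).
Overall: F OR F OR F → false.

No — not required.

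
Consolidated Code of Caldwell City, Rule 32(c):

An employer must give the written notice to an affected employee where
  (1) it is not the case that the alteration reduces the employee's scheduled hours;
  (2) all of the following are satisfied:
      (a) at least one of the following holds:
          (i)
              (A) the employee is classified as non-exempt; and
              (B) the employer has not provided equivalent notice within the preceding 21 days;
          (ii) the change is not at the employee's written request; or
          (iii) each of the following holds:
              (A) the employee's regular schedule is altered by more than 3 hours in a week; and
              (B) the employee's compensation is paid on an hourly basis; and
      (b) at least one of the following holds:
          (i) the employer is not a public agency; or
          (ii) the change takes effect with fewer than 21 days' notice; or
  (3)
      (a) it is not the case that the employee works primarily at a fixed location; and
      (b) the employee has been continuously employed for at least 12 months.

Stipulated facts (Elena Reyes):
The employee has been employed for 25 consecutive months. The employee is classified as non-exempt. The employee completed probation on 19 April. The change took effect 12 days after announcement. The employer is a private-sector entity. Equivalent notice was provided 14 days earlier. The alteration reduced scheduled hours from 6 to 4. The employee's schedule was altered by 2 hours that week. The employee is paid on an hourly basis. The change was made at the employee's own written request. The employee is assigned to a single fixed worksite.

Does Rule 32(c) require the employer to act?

No — not required.

(1) not (hours reduced) — fails.
(A) non-exempt — holds.
(B) no recent notice — fails.
So (i) is not satisfied (T AND F).
(ii) not employee-requested — not satisfied.
(A) schedule shift > 3h — not met.
(B) hourly-paid — satisfied.
(iii): F AND T → false.
So (a) is not satisfied (F OR F OR F).
(i) not (public agency) — met.
(ii) < 21 days' notice — holds.
(b): T OR T → true.
(2) = F AND T = false.
(a) not (fixed location) — not met.
(b) tenure ≥ 12 mo. — met.
(3): F AND T → false.
Overall = F OR F OR F = false.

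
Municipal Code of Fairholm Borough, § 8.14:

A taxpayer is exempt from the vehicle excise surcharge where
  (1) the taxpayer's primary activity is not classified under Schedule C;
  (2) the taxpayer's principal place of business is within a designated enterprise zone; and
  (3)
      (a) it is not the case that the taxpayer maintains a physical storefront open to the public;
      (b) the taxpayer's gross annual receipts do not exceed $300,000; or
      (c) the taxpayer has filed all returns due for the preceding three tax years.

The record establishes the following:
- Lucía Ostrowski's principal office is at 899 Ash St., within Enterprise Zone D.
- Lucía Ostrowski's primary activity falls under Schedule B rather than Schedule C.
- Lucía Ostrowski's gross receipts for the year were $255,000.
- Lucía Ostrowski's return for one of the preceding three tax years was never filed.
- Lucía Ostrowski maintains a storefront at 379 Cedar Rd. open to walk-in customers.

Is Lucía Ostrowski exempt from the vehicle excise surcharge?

Yes — exempt.

(1) not (Schedule C activity) — satisfied.
(2) in enterprise zone — satisfied.
(a) not (has storefront) — not satisfied.
(b) receipts ≤ $300,000 — met.
(c) returns current — not met.
So (3) is satisfied (F OR T OR F).
So Overall is satisfied (T AND T AND T).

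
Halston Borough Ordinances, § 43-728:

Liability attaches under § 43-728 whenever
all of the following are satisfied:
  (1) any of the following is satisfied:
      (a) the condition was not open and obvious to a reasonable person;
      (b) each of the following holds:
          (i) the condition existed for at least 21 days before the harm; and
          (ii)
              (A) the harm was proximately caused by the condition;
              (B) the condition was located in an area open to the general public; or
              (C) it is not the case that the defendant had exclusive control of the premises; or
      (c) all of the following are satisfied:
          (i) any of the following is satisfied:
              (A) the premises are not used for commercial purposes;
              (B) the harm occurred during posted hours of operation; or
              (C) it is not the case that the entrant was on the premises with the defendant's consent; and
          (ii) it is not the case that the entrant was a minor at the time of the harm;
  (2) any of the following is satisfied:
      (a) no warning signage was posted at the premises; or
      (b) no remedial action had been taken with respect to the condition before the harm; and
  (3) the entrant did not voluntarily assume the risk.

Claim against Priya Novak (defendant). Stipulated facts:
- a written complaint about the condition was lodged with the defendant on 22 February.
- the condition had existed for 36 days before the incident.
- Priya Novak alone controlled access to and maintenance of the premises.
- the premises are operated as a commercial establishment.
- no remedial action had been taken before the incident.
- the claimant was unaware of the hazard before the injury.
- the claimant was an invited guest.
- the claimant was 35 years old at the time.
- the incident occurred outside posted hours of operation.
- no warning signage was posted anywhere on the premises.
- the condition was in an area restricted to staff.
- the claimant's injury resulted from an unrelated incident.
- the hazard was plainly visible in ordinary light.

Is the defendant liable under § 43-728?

No — not liable.

(a) not open/obvious — fails.
(i) condition ≥21 days old — met.
(A) proximate cause — not satisfied.
(B) public area — not satisfied.
(C) not (exclusive control) — not satisfied.
(ii): F OR F OR F → false.
(b): T AND F → false.
(A) not (commercial use) — not met.
(B) during posted hours — not met.
(C) not (consent to enter) — fails.
(i): F OR F OR F → false.
(ii) not (entrant a minor) — met.
(c) = F AND T = false.
So (1) is not satisfied (F OR F OR F).
(a) no signage posted — met.
(b) no remedial action — holds.
(2) = T OR T = true.
(3) no assumed risk — met.
So Overall is not satisfied (F AND T AND T).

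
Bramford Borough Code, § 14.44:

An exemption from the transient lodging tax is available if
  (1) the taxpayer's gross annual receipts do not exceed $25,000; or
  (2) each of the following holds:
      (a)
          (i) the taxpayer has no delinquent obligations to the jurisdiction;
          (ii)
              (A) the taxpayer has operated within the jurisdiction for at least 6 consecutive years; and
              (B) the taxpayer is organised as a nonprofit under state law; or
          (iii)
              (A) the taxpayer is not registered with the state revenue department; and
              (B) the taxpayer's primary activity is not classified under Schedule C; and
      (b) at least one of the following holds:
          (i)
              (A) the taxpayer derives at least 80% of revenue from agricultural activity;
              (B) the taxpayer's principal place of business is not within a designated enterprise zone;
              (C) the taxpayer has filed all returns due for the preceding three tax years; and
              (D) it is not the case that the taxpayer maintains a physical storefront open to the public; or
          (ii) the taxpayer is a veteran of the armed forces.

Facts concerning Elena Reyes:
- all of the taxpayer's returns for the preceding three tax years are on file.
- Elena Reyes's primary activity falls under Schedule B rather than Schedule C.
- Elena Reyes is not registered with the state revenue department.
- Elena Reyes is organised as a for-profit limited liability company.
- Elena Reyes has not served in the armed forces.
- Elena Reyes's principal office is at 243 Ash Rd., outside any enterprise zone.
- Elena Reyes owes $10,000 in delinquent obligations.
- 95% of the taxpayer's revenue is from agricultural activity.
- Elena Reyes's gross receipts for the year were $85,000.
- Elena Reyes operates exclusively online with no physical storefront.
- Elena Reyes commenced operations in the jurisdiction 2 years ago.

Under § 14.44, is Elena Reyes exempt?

(1) receipts ≤ $25,000 — fails.
(i) no delinquency — not satisfied.
(A) ≥ 6 yrs in jurisdiction — fails.
(B) nonprofit — not satisfied.
(ii) = F AND F = false.
(A) not (state-registered) — met.
(B) not (Schedule C activity) — met.
(iii) = T AND T = true.
(a) = F OR F OR T = true.
(A) ≥80% agricultural — met.
(B) not (in enterprise zone) — met.
(C) returns current — met.
(D) not (has storefront) — satisfied.
So (i) is satisfied (T AND T AND T AND T).
(ii) veteran — fails.
So (b) is satisfied (T OR F).
So (2) is satisfied (T AND T).
Overall = F OR T = true.

Yes — exempt.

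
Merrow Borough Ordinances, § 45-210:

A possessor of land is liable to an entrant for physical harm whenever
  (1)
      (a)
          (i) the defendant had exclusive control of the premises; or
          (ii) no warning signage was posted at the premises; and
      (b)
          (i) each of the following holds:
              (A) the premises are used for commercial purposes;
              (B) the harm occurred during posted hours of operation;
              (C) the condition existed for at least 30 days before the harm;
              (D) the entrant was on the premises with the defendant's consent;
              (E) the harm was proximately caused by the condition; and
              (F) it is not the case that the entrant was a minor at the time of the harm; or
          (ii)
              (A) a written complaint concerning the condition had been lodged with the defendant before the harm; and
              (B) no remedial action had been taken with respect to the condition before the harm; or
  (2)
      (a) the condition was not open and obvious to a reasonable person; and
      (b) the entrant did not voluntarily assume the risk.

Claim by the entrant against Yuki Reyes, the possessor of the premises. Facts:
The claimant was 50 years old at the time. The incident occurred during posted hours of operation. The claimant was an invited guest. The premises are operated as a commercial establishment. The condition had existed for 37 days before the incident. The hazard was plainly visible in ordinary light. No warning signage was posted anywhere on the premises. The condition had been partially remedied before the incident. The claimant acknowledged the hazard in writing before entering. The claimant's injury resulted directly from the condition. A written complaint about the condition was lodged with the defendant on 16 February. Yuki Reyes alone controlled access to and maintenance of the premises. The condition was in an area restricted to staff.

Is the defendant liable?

Yes — liable.

(i) exclusive control — met.
(ii) no signage posted — satisfied.
(a): T OR T → true.
(A) commercial use — met.
(B) during posted hours — met.
(C) condition ≥30 days old — met.
(D) consent to enter — holds.
(E) proximate cause — satisfied.
(F) not (entrant a minor) — satisfied.
(i): T AND T AND T AND T AND T AND T → true.
(A) complaint lodged — met.
(B) no remedial action — not met.
So (ii) is not satisfied (T AND F).
(b): T OR F → true.
(1): T AND T → true.
(a) not open/obvious — fails.
(b) no assumed risk — not satisfied.
(2): F AND F → false.
Overall = T OR F = true.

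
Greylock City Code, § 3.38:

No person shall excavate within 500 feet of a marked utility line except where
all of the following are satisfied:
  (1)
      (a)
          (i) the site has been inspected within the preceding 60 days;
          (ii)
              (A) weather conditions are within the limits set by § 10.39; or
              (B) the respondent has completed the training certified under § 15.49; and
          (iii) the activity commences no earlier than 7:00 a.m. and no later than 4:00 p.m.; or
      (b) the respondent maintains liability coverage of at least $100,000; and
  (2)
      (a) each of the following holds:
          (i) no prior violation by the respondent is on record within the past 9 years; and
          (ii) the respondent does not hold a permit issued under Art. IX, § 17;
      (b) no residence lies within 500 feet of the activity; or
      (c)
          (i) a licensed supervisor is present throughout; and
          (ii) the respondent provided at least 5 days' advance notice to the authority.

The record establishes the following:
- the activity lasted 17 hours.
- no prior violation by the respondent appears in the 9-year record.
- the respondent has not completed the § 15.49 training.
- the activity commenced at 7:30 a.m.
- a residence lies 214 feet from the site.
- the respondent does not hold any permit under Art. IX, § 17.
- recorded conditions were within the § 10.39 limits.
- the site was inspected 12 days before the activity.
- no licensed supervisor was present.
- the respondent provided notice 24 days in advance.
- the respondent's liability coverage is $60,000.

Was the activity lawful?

Yes — lawful.

(i) site inspected — satisfied.
(A) weather ok — holds.
(B) training certified — not met.
(ii) = T OR F = true.
(iii) start within hours — holds.
(a): T AND T AND T → true.
(b) coverage ≥ $100,000 — not met.
(1) = T OR F = true.
(i) no prior violation — holds.
(ii) not (holds permit) — met.
So (a) is satisfied (T AND T).
(b) no residence in 500 ft — not met.
(i) supervisor present — fails.
(ii) ≥5 days' notice — holds.
(c): F AND T → false.
(2) = T OR F OR F = true.
Overall = T AND T = true.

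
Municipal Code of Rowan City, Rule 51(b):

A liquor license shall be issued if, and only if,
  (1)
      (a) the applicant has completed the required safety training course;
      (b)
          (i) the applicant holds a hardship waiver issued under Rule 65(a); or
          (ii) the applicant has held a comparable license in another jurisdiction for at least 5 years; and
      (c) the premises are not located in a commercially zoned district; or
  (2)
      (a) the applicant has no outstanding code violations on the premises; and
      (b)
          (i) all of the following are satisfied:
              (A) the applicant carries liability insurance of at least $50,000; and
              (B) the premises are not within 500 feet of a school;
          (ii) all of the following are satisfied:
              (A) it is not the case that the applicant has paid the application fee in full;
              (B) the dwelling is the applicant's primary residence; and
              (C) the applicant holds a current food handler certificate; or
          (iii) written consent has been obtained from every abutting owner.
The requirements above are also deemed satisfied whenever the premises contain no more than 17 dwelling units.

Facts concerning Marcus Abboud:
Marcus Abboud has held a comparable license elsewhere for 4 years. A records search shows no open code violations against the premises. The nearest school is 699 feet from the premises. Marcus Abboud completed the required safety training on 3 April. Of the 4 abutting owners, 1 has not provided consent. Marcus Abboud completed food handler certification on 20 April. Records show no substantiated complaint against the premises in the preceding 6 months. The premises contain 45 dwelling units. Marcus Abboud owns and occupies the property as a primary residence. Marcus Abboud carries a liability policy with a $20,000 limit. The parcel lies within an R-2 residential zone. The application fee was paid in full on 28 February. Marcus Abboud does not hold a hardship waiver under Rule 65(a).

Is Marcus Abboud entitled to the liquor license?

No — denied.

(a) safety training — satisfied.
(i) hardship waiver — not met.
(ii) prior license ≥ 5 yr — fails.
So (b) is not satisfied (F OR F).
(c) not (commercially zoned) — satisfied.
So (1) is not satisfied (T AND F AND T).
(a) no code violations — satisfied.
(A) insurance ≥ $50,000 — fails.
(B) ≥500 ft from school — holds.
(i): F AND T → false.
(A) not (fee paid) — not satisfied.
(B) primary residence — satisfied.
(C) food handler cert. — met.
(ii) = F AND T AND T = false.
(iii) all abutters consent — not met.
So (b) is not satisfied (F OR F OR F).
(2) = T AND F = false.
Overall = F OR F = false.
Exception (≤ 17 units) — not satisfied.
Result: main false OR exception false → false.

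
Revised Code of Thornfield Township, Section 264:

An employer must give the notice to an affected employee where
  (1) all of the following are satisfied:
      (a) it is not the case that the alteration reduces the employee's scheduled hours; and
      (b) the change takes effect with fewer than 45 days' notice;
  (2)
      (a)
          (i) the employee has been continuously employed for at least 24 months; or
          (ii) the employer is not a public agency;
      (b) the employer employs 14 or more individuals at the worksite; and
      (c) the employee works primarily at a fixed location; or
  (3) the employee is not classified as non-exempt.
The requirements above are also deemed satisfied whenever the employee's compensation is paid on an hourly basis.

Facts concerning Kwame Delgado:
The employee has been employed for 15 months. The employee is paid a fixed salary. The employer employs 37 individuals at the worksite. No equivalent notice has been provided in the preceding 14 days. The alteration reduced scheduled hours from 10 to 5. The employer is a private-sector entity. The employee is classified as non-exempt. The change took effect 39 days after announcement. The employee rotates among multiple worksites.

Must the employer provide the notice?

(a) not (hours reduced) — fails.
(b) < 45 days' notice — holds.
(1): F AND T → false.
(i) tenure ≥ 24 mo. — not met.
(ii) not (public agency) — met.
(a): F OR T → true.
(b) ≥ 14 at site — met.
(c) fixed location — not met.
(2) = T AND T AND F = false.
(3) not (non-exempt) — not satisfied.
So Overall is not satisfied (F OR F OR F).
Exception (hourly-paid) — not satisfied.
Result: main false OR exception false → false.

No — not required.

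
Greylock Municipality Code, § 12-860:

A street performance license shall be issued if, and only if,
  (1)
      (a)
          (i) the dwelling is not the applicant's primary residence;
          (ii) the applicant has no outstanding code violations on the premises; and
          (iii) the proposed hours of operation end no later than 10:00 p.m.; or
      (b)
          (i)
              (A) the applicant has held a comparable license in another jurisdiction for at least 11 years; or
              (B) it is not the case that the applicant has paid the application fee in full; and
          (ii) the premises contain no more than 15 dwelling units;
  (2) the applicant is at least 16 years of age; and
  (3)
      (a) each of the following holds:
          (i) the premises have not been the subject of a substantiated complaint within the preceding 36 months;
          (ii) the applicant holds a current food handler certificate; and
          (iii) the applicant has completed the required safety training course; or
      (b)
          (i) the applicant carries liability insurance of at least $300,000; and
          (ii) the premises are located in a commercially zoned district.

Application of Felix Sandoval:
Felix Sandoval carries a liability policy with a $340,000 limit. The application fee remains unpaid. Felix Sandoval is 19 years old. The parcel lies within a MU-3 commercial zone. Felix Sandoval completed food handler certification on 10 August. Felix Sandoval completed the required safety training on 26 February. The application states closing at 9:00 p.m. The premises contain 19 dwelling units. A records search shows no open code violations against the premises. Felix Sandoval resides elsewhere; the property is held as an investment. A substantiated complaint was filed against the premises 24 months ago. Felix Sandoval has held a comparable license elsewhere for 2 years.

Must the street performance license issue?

(i) not (primary residence) — met.
(ii) no code violations — satisfied.
(iii) closes by 10 p.m. — holds.
(a): T AND T AND T → true.
(A) prior license ≥ 11 yr — fails.
(B) not (fee paid) — satisfied.
(i) = F OR T = true.
(ii) ≤ 15 units — not satisfied.
(b): T AND F → false.
So (1) is satisfied (T OR F).
(2) age ≥ 16 — satisfied.
(i) no complaint in 36 mo. — not met.
(ii) food handler cert. — satisfied.
(iii) safety training — holds.
So (a) is not satisfied (F AND T AND T).
(i) insurance ≥ $300,000 — satisfied.
(ii) commercially zoned — holds.
(b): T AND T → true.
So (3) is satisfied (F OR T).
So Overall is satisfied (T AND T AND T).

Yes — granted.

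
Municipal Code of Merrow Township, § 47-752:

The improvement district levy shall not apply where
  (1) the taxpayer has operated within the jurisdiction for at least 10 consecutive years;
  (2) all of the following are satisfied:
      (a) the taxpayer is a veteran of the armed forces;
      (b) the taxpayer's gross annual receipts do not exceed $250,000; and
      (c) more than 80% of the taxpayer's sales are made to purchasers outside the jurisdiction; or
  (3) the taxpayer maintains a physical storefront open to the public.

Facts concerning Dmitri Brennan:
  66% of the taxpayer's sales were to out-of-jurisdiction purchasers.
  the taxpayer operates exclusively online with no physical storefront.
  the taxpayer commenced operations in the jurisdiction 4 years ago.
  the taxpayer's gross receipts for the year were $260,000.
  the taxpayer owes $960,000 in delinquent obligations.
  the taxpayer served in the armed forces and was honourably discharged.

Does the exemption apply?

(1) ≥ 10 yrs in jurisdiction — not satisfied.
(a) veteran — satisfied.
(b) receipts ≤ $250,000 — fails.
(c) >80% out-of-jur. sales — fails.
(2): T AND F AND F → false.
(3) has storefront — fails.
So Overall is not satisfied (F OR F OR F).

No — not exempt.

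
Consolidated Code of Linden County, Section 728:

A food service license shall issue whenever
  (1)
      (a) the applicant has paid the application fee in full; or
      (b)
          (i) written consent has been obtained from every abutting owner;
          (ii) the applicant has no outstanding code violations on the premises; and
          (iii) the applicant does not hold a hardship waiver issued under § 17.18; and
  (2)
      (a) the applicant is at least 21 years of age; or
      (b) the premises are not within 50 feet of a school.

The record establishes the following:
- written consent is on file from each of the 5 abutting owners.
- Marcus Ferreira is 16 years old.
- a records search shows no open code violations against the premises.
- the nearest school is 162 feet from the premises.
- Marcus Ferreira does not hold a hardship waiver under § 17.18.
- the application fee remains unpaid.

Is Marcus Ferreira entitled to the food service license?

Yes — granted.

(a) fee paid — not satisfied.
(i) all abutters consent — satisfied.
(ii) no code violations — met.
(iii) not (hardship waiver) — satisfied.
(b) = T AND T AND T = true.
So (1) is satisfied (F OR T).
(a) age ≥ 21 — not met.
(b) ≥50 ft from school — met.
(2): F OR T → true.
So Overall is satisfied (T AND T).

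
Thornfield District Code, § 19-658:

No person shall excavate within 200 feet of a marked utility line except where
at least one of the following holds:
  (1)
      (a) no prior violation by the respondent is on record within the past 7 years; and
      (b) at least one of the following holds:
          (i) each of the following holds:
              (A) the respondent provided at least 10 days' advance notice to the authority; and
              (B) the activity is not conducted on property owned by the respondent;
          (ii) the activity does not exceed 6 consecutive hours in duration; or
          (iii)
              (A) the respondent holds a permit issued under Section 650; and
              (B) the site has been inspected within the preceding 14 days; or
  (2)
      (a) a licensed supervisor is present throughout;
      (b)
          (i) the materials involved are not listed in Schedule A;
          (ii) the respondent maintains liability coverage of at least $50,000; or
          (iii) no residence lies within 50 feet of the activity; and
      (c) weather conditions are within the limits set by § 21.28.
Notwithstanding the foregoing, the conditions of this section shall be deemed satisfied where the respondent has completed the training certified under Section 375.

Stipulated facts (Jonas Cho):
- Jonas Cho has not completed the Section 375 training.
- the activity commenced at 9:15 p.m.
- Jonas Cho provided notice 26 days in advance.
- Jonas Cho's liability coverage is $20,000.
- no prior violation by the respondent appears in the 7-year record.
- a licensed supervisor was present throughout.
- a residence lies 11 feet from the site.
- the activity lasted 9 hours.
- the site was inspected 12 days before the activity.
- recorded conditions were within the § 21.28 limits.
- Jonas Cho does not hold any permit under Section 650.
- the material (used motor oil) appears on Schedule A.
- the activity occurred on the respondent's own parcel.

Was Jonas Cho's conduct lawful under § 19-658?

No — unlawful.

(a) no prior violation — holds.
(A) ≥10 days' notice — satisfied.
(B) not (own property) — not satisfied.
(i) = T AND F = false.
(ii) ≤ 6 hrs duration — not met.
(A) holds permit — fails.
(B) site inspected — holds.
(iii): F AND T → false.
(b) = F OR F OR F = false.
(1): T AND F → false.
(a) supervisor present — met.
(i) not (Schedule A material) — not satisfied.
(ii) coverage ≥ $50,000 — not met.
(iii) no residence in 50 ft — fails.
(b) = F OR F OR F = false.
(c) weather ok — holds.
So (2) is not satisfied (T AND F AND T).
Overall: F OR F → false.
Exception (training certified) — not satisfied.
Result: main false OR exception false → false.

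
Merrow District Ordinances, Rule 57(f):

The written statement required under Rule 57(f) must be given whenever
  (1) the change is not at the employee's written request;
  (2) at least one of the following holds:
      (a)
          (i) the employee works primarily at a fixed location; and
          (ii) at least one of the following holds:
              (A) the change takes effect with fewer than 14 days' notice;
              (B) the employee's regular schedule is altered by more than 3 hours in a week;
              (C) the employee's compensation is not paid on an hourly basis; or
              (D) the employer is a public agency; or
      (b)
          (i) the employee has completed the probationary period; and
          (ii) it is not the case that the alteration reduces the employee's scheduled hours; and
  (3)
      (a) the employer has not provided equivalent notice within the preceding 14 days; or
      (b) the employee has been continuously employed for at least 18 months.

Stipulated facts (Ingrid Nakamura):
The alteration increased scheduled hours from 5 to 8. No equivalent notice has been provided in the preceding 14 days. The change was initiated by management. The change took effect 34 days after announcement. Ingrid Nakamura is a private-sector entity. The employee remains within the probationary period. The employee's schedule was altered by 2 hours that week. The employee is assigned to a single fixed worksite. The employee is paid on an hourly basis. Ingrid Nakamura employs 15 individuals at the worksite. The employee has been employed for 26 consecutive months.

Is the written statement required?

(1) not employee-requested — satisfied.
(i) fixed location — holds.
(A) < 14 days' notice — not met.
(B) schedule shift > 3h — fails.
(C) not (hourly-paid) — fails.
(D) public agency — not satisfied.
(ii) = F OR F OR F OR F = false.
(a): T AND F → false.
(i) past probation — not satisfied.
(ii) not (hours reduced) — holds.
(b): F AND T → false.
(2) = F OR F = false.
(a) no recent notice — met.
(b) tenure ≥ 18 mo. — satisfied.
(3) = T OR T = true.
Overall: T AND F AND T → false.

No — not required.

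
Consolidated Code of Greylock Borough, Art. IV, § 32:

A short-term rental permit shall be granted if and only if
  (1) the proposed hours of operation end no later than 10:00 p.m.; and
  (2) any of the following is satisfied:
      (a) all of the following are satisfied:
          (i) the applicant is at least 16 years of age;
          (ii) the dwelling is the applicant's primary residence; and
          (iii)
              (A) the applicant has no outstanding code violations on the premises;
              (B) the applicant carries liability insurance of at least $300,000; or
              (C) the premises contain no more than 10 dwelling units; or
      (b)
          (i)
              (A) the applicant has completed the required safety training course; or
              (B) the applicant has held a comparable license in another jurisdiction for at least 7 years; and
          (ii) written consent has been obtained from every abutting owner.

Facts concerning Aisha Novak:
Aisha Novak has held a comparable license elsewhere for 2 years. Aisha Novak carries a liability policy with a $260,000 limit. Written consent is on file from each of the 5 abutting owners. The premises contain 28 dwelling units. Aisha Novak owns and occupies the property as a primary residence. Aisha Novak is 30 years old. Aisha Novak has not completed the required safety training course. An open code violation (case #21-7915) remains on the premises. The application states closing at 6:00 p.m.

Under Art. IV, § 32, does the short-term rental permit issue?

No — denied.

(1) closes by 10 p.m. — met.
(i) age ≥ 16 — met.
(ii) primary residence — met.
(A) no code violations — fails.
(B) insurance ≥ $300,000 — not met.
(C) ≤ 10 units — not met.
(iii) = F OR F OR F = false.
(a) = T AND T AND F = false.
(A) safety training — not met.
(B) prior license ≥ 7 yr — not satisfied.
(i): F OR F → false.
(ii) all abutters consent — holds.
So (b) is not satisfied (F AND T).
So (2) is not satisfied (F OR F).
So Overall is not satisfied (T AND F).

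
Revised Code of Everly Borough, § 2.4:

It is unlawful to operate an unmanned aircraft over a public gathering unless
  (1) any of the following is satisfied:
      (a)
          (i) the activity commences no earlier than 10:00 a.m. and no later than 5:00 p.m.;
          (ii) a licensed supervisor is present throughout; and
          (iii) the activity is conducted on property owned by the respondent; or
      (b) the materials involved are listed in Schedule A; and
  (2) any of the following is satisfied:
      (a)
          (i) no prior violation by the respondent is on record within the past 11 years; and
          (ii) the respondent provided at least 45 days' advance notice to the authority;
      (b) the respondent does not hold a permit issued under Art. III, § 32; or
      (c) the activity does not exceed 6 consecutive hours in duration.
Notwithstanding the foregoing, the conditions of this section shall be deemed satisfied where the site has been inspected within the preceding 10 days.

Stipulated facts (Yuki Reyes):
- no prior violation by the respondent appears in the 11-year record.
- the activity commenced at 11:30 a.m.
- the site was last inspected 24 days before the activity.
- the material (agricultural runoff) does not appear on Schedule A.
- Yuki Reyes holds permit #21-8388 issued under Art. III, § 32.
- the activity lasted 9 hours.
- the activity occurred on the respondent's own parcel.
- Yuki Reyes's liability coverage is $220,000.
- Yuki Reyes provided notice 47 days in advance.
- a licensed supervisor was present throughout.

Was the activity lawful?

Yes — lawful.

(i) start within hours — satisfied.
(ii) supervisor present — met.
(iii) own property — holds.
(a): T AND T AND T → true.
(b) Schedule A material — not met.
So (1) is satisfied (T OR F).
(i) no prior violation — holds.
(ii) ≥45 days' notice — satisfied.
(a) = T AND T = true.
(b) not (holds permit) — not met.
(c) ≤ 6 hrs duration — not met.
(2): T OR F OR F → true.
So Overall is satisfied (T AND T).
Exception (site inspected) — not satisfied.
Result: main true OR exception false → true.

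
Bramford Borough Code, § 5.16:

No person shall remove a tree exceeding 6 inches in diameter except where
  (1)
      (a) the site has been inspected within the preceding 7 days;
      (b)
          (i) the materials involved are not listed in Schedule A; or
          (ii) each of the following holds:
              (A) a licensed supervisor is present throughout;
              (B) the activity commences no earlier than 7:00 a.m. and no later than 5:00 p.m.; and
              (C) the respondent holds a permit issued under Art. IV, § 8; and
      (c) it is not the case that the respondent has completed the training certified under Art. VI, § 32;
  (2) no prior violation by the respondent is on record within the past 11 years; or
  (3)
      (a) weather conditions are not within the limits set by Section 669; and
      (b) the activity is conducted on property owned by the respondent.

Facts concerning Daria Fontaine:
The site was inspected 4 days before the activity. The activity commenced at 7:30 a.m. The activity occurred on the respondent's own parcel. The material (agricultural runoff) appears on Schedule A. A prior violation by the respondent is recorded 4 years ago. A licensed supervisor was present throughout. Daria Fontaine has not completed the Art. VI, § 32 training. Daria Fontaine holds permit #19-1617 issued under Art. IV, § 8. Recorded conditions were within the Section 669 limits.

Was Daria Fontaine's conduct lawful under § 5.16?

Yes — lawful.

(a) site inspected — met.
(i) not (Schedule A material) — not satisfied.
(A) supervisor present — met.
(B) start within hours — satisfied.
(C) holds permit — holds.
(ii): T AND T AND T → true.
(b): F OR T → true.
(c) not (training certified) — holds.
So (1) is satisfied (T AND T AND T).
(2) no prior violation — not satisfied.
(a) not (weather ok) — not met.
(b) own property — satisfied.
(3): F AND T → false.
So Overall is satisfied (T OR F OR F).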